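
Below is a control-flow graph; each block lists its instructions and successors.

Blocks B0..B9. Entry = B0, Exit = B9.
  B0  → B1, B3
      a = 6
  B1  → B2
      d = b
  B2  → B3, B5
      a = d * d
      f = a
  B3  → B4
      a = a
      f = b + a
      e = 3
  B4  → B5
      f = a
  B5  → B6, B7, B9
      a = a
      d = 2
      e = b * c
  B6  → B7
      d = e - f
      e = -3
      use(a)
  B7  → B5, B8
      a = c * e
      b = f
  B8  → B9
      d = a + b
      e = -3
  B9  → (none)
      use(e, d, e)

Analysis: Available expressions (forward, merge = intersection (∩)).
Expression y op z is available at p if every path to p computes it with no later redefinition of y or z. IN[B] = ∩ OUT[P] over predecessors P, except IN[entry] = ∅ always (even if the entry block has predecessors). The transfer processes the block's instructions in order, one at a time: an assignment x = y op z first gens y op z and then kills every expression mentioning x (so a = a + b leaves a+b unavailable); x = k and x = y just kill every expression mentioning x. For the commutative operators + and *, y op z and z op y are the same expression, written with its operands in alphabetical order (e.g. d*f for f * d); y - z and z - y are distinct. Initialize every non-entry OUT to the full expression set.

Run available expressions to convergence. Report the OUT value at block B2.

Answer: {d*d}

Trace:
Per-block solution:
  B0:  IN={}  OUT={}
  B1:  IN={}  OUT={}
  B2:  IN={}  OUT={d*d}
  B3:  IN={}  OUT={a+b}
  B4:  IN={a+b}  OUT={a+b}
  B5:  IN={}  OUT={b*c}
  B6:  IN={b*c}  OUT={b*c}
  B7:  IN={b*c}  OUT={c*e}
  B8:  IN={c*e}  OUT={a+b}
  B9:  IN={}  OUT={}

Merge at B2: IN[B2] = OUT[B1] = {}
Applying B2's transfer function to that IN value gives OUT[B2] (row B2 above).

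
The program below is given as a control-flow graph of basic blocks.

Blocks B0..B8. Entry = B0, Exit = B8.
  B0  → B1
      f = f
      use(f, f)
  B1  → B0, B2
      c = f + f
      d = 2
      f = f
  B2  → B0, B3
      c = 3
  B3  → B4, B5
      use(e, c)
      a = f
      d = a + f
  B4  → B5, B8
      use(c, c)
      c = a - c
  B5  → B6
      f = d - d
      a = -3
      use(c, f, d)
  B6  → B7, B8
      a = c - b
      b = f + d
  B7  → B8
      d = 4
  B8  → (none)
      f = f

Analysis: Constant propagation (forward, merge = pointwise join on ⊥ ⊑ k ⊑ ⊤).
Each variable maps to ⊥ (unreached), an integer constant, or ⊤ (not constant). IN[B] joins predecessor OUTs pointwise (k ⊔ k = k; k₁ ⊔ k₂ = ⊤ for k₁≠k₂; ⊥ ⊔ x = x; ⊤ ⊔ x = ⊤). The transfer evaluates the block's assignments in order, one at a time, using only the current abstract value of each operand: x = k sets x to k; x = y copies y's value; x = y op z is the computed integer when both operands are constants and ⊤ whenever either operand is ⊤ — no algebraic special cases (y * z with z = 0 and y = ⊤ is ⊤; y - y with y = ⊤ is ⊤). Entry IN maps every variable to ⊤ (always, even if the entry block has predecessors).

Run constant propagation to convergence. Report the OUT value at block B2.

Answer: {a: ⊤, b: ⊤, c: 3, d: 2, e: ⊤, f: ⊤}

Working:
Fixpoint table:
  B0:   IN=(all ⊤)   OUT=(all ⊤)
  B1:   IN=(all ⊤)   OUT={d:2; rest ⊤}
  B2:   IN={d:2; rest ⊤}   OUT={c:3, d:2; rest ⊤}
  B3:   IN={c:3, d:2; rest ⊤}   OUT={c:3; rest ⊤}
  B4:   IN={c:3; rest ⊤}   OUT=(all ⊤)
  B5:   IN=(all ⊤)   OUT={a:-3; rest ⊤}
  B6:   IN={a:-3; rest ⊤}   OUT=(all ⊤)
  B7:   IN=(all ⊤)   OUT={d:4; rest ⊤}
  B8:   IN=(all ⊤)   OUT=(all ⊤)

Merge at B2: IN[B2] = OUT[B1] = {a: ⊤, b: ⊤, c: ⊤, d: 2, e: ⊤, f: ⊤}
Applying B2's transfer function to that IN value gives OUT[B2] (row B2 above).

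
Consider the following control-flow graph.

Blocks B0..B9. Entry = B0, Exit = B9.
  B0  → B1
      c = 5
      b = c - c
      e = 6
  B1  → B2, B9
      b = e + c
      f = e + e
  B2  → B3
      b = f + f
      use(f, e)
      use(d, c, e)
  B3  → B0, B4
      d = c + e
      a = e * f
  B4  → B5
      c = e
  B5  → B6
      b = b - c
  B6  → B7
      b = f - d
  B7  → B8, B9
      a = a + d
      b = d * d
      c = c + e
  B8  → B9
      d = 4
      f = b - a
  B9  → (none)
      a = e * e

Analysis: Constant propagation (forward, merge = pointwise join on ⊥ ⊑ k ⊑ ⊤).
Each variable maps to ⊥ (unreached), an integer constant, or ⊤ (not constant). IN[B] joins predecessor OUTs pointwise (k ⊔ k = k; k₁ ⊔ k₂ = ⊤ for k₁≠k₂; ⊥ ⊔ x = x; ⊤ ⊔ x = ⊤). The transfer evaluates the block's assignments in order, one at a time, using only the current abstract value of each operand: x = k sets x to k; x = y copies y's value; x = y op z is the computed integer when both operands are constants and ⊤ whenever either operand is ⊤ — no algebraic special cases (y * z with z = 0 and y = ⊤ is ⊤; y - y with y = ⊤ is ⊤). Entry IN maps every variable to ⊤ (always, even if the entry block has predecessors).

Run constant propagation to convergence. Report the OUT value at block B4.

Answer: {a: 72, b: 24, c: 6, d: 11, e: 6, f: 12}

Derivation:
Per-block solution:
  B0:  IN=(all ⊤)  OUT={b:0, c:5, e:6; rest ⊤}
  B1:  IN={b:0, c:5, e:6; rest ⊤}  OUT={b:11, c:5, e:6, f:12; rest ⊤}
  B2:  IN={b:11, c:5, e:6, f:12; rest ⊤}  OUT={b:24, c:5, e:6, f:12; rest ⊤}
  B3:  IN={b:24, c:5, e:6, f:12; rest ⊤}  OUT={a:72, b:24, c:5, d:11, e:6, f:12; rest ⊤}
  B4:  IN={a:72, b:24, c:5, d:11, e:6, f:12; rest ⊤}  OUT={a:72, b:24, c:6, d:11, e:6, f:12; rest ⊤}
  B5:  IN={a:72, b:24, c:6, d:11, e:6, f:12; rest ⊤}  OUT={a:72, b:18, c:6, d:11, e:6, f:12; rest ⊤}
  B6:  IN={a:72, b:18, c:6, d:11, e:6, f:12; rest ⊤}  OUT={a:72, b:1, c:6, d:11, e:6, f:12; rest ⊤}
  B7:  IN={a:72, b:1, c:6, d:11, e:6, f:12; rest ⊤}  OUT={a:83, b:121, c:12, d:11, e:6, f:12; rest ⊤}
  B8:  IN={a:83, b:121, c:12, d:11, e:6, f:12; rest ⊤}  OUT={a:83, b:121, c:12, d:4, e:6, f:38; rest ⊤}
  B9:  IN={e:6; rest ⊤}  OUT={a:36, e:6; rest ⊤}

Merge at B4: IN[B4] = OUT[B3] = {a: 72, b: 24, c: 5, d: 11, e: 6, f: 12}
Applying B4's transfer function to that IN value gives OUT[B4] (row B4 above).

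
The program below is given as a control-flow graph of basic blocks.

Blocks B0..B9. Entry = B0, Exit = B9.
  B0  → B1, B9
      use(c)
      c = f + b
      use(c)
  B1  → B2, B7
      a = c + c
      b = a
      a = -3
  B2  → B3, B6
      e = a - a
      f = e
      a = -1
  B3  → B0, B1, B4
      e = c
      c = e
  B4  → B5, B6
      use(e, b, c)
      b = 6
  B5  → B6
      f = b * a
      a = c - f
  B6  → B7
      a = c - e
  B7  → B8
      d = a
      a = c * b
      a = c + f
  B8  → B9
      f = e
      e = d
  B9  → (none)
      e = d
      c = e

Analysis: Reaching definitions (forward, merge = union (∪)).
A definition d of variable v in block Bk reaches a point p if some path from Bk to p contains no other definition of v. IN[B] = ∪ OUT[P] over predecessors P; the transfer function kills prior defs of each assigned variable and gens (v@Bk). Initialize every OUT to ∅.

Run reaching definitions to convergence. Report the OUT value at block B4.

Answer: {a@B2, b@B4, c@B3, e@B3, f@B2}

Working:
Fixpoint table:
  B0:   IN={a@B2, b@B1, c@B3, e@B3, f@B2}   OUT={a@B2, b@B1, c@B0, e@B3, f@B2}
  B1:   IN={a@B2, b@B1, c@B0, c@B3, e@B3, f@B2}   OUT={a@B1, b@B1, c@B0, c@B3, e@B3, f@B2}
  B2:   IN={a@B1, b@B1, c@B0, c@B3, e@B3, f@B2}   OUT={a@B2, b@B1, c@B0, c@B3, e@B2, f@B2}
  B3:   IN={a@B2, b@B1, c@B0, c@B3, e@B2, f@B2}   OUT={a@B2, b@B1, c@B3, e@B3, f@B2}
  B4:   IN={a@B2, b@B1, c@B3, e@B3, f@B2}   OUT={a@B2, b@B4, c@B3, e@B3, f@B2}
  B5:   IN={a@B2, b@B4, c@B3, e@B3, f@B2}   OUT={a@B5, b@B4, c@B3, e@B3, f@B5}
  B6:   IN={a@B2, a@B5, b@B1, b@B4, c@B0, c@B3, e@B2, e@B3, f@B2, f@B5}   OUT={a@B6, b@B1, b@B4, c@B0, c@B3, e@B2, e@B3, f@B2, f@B5}
  B7:   IN={a@B1, a@B6, b@B1, b@B4, c@B0, c@B3, e@B2, e@B3, f@B2, f@B5}   OUT={a@B7, b@B1, b@B4, c@B0, c@B3, d@B7, e@B2, e@B3, f@B2, f@B5}
  B8:   IN={a@B7, b@B1, b@B4, c@B0, c@B3, d@B7, e@B2, e@B3, f@B2, f@B5}   OUT={a@B7, b@B1, b@B4, c@B0, c@B3, d@B7, e@B8, f@B8}
  B9:   IN={a@B2, a@B7, b@B1, b@B4, c@B0, c@B3, d@B7, e@B3, e@B8, f@B2, f@B8}   OUT={a@B2, a@B7, b@B1, b@B4, c@B9, d@B7, e@B9, f@B2, f@B8}

Merge at B4: IN[B4] = OUT[B3] = {a@B2, b@B1, c@B3, e@B3, f@B2}
Applying B4's transfer function to that IN value gives OUT[B4] (row B4 above).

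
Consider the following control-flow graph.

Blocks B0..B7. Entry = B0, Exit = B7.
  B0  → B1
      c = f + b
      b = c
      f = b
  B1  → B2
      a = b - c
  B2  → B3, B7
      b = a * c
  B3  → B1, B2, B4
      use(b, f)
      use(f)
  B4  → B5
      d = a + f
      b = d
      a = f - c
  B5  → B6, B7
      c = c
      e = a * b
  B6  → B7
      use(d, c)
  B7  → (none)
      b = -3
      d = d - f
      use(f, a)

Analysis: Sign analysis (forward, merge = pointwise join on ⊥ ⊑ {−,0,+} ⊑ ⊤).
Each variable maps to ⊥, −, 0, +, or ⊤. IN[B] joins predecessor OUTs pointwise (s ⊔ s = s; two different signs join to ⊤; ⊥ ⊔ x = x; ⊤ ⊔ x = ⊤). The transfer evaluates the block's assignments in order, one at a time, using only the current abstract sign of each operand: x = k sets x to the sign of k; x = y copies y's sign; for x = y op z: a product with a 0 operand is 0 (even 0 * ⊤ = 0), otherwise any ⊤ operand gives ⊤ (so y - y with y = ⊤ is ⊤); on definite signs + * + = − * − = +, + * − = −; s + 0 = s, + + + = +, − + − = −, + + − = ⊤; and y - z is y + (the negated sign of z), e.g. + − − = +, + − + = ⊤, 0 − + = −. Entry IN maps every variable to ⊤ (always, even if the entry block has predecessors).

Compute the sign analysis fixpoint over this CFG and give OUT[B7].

Fixpoint table:
  B0: | IN=(all ⊤) | OUT=(all ⊤)
  B1: | IN=(all ⊤) | OUT=(all ⊤)
  B2: | IN=(all ⊤) | OUT=(all ⊤)
  B3: | IN=(all ⊤) | OUT=(all ⊤)
  B4: | IN=(all ⊤) | OUT=(all ⊤)
  B5: | IN=(all ⊤) | OUT=(all ⊤)
  B6: | IN=(all ⊤) | OUT=(all ⊤)
  B7: | IN=(all ⊤) | OUT={b:-; rest ⊤}

Merge at B7: IN[B7] = OUT[B2] ⊔ OUT[B5] ⊔ OUT[B6] = {a: ⊤, b: ⊤, c: ⊤, d: ⊤, e: ⊤, f: ⊤}
Applying B7's transfer function to that IN value gives OUT[B7] (row B7 above).

Answer: {a: ⊤, b: -, c: ⊤, d: ⊤, e: ⊤, f: ⊤}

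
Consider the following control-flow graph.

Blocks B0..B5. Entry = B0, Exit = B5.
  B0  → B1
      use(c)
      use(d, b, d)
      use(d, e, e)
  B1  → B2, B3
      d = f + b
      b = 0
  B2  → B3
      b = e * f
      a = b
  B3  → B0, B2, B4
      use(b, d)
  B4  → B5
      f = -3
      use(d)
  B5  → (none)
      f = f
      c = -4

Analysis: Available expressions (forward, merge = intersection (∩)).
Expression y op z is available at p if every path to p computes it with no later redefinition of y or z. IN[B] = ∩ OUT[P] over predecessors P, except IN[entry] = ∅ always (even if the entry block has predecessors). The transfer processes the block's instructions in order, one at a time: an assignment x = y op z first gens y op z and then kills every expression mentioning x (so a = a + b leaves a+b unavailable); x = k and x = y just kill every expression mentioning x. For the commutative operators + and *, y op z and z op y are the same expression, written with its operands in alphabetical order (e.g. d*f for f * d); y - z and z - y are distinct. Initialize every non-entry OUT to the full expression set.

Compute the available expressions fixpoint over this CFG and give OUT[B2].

Fixpoint table:
  B0:  IN={}  OUT={}
  B1:  IN={}  OUT={}
  B2:  IN={}  OUT={e*f}
  B3:  IN={}  OUT={}
  B4:  IN={}  OUT={}
  B5:  IN={}  OUT={}

Merge at B2: IN[B2] = OUT[B1] ∩ OUT[B3] = {}
Applying B2's transfer function to that IN value gives OUT[B2] (row B2 above).

Answer: {e*f}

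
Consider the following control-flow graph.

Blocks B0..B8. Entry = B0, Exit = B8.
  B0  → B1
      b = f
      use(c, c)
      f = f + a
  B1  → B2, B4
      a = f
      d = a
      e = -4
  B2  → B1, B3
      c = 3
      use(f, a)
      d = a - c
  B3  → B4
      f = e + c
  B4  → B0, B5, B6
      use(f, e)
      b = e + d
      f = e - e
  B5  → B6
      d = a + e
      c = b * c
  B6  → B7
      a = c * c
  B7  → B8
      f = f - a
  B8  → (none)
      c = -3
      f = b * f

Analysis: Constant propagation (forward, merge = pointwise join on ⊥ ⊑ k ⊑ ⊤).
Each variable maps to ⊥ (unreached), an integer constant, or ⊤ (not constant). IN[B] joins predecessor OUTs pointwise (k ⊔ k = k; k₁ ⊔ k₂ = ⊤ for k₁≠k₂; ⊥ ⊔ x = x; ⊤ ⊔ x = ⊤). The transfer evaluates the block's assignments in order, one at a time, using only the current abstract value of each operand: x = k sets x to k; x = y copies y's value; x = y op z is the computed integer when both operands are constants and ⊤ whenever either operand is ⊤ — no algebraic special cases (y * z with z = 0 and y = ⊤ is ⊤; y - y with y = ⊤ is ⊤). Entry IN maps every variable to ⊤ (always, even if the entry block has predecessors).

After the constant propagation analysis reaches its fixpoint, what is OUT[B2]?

Answer: {a: ⊤, b: ⊤, c: 3, d: ⊤, e: -4, f: ⊤}

Trace:
Fixpoint table:
  B0:  IN=(all ⊤)  OUT=(all ⊤)
  B1:  IN=(all ⊤)  OUT={e:-4; rest ⊤}
  B2:  IN={e:-4; rest ⊤}  OUT={c:3, e:-4; rest ⊤}
  B3:  IN={c:3, e:-4; rest ⊤}  OUT={c:3, e:-4, f:-1; rest ⊤}
  B4:  IN={e:-4; rest ⊤}  OUT={e:-4, f:0; rest ⊤}
  B5:  IN={e:-4, f:0; rest ⊤}  OUT={e:-4, f:0; rest ⊤}
  B6:  IN={e:-4, f:0; rest ⊤}  OUT={e:-4, f:0; rest ⊤}
  B7:  IN={e:-4, f:0; rest ⊤}  OUT={e:-4; rest ⊤}
  B8:  IN={e:-4; rest ⊤}  OUT={c:-3, e:-4; rest ⊤}

Merge at B2: IN[B2] = OUT[B1] = {a: ⊤, b: ⊤, c: ⊤, d: ⊤, e: -4, f: ⊤}
Applying B2's transfer function to that IN value gives OUT[B2] (row B2 above).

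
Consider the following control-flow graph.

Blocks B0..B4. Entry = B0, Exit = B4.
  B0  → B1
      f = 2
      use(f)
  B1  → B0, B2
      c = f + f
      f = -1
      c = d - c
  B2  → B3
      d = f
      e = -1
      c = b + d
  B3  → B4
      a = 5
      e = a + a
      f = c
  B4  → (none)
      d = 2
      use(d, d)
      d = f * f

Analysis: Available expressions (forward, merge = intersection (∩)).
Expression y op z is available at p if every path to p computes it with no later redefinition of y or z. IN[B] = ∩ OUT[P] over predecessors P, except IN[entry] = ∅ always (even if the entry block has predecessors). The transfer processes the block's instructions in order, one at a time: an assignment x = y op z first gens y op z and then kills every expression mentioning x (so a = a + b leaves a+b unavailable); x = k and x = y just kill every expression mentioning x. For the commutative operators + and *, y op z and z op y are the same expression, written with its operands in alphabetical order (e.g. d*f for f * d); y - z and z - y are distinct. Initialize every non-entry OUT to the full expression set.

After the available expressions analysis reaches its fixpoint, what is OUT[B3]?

Answer: {a+a, b+d}

Derivation:
Per-block solution:
  B0: | IN={} | OUT={}
  B1: | IN={} | OUT={}
  B2: | IN={} | OUT={b+d}
  B3: | IN={b+d} | OUT={a+a, b+d}
  B4: | IN={a+a, b+d} | OUT={a+a, f*f}

Merge at B3: IN[B3] = OUT[B2] = {b+d}
Applying B3's transfer function to that IN value gives OUT[B3] (row B3 above).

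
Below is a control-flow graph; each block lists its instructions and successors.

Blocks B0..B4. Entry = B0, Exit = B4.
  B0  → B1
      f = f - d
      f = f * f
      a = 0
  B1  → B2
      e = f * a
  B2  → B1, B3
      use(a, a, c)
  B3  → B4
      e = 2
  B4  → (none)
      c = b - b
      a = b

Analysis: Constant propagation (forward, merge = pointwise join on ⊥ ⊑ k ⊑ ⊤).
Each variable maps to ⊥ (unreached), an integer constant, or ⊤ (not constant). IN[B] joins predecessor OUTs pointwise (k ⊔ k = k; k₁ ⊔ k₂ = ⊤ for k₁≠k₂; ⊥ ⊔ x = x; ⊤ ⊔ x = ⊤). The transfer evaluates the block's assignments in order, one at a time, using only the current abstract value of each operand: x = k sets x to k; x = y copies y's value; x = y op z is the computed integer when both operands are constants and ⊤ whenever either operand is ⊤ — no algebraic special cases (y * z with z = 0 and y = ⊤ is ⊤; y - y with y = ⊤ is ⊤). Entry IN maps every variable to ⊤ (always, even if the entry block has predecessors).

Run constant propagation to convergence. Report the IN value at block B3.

Answer: {a: 0, b: ⊤, c: ⊤, d: ⊤, e: ⊤, f: ⊤}

Working:
Fixpoint table:
  B0:  IN=(all ⊤)  OUT={a:0; rest ⊤}
  B1:  IN={a:0; rest ⊤}  OUT={a:0; rest ⊤}
  B2:  IN={a:0; rest ⊤}  OUT={a:0; rest ⊤}
  B3:  IN={a:0; rest ⊤}  OUT={a:0, e:2; rest ⊤}
  B4:  IN={a:0, e:2; rest ⊤}  OUT={e:2; rest ⊤}

Merge at B3: IN[B3] = OUT[B2] = {a: 0, b: ⊤, c: ⊤, d: ⊤, e: ⊤, f: ⊤}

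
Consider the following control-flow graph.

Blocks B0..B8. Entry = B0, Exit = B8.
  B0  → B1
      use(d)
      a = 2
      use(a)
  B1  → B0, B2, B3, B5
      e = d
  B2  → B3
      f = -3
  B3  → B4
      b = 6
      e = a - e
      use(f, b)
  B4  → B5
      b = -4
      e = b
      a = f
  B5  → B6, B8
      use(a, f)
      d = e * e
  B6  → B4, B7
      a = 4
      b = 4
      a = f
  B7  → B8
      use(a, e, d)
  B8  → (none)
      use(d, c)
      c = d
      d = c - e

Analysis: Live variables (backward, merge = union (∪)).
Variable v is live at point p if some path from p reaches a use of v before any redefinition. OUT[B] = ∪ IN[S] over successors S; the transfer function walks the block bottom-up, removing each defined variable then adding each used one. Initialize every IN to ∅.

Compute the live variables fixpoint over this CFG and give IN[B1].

Fixpoint table:
  B0:   IN={c, d, f}   OUT={a, c, d, f}
  B1:   IN={a, c, d, f}   OUT={a, c, d, e, f}
  B2:   IN={a, c, e}   OUT={a, c, e, f}
  B3:   IN={a, c, e, f}   OUT={c, f}
  B4:   IN={c, f}   OUT={a, c, e, f}
  B5:   IN={a, c, e, f}   OUT={c, d, e, f}
  B6:   IN={c, d, e, f}   OUT={a, c, d, e, f}
  B7:   IN={a, c, d, e}   OUT={c, d, e}
  B8:   IN={c, d, e}   OUT={}

Merge at B1: OUT[B1] = IN[B0] ⊔ IN[B2] ⊔ IN[B3] ⊔ IN[B5] = {a, c, d, e, f}
Applying B1's transfer function to that OUT value gives IN[B1] (row B1 above).

Answer: {a, c, d, f}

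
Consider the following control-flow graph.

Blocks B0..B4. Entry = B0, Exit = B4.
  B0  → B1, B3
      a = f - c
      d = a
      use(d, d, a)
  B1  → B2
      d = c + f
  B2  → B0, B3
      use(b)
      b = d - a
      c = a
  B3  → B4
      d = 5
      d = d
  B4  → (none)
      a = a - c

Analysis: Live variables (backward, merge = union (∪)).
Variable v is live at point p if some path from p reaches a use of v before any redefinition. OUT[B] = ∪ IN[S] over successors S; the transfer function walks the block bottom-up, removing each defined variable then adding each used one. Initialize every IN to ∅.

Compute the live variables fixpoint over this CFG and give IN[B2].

Converged values:
  B0:  IN={b, c, f}  OUT={a, b, c, f}
  B1:  IN={a, b, c, f}  OUT={a, b, d, f}
  B2:  IN={a, b, d, f}  OUT={a, b, c, f}
  B3:  IN={a, c}  OUT={a, c}
  B4:  IN={a, c}  OUT={}

Merge at B2: OUT[B2] = IN[B0] ⊔ IN[B3] = {a, b, c, f}
Applying B2's transfer function to that OUT value gives IN[B2] (row B2 above).

Answer: {a, b, d, f}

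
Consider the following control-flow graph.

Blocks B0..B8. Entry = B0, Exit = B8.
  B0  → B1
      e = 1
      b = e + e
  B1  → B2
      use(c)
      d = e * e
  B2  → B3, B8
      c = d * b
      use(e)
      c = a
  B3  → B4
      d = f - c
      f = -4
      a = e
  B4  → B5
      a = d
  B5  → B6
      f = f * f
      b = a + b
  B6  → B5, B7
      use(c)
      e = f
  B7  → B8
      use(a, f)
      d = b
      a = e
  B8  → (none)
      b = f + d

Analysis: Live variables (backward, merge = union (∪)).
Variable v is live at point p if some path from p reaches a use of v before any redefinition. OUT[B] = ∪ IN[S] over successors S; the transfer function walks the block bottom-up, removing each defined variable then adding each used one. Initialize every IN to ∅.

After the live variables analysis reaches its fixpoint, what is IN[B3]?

Converged values:
  B0:  IN={a, c, f}  OUT={a, b, c, e, f}
  B1:  IN={a, b, c, e, f}  OUT={a, b, d, e, f}
  B2:  IN={a, b, d, e, f}  OUT={b, c, d, e, f}
  B3:  IN={b, c, e, f}  OUT={b, c, d, f}
  B4:  IN={b, c, d, f}  OUT={a, b, c, f}
  B5:  IN={a, b, c, f}  OUT={a, b, c, f}
  B6:  IN={a, b, c, f}  OUT={a, b, c, e, f}
  B7:  IN={a, b, e, f}  OUT={d, f}
  B8:  IN={d, f}  OUT={}

Merge at B3: OUT[B3] = IN[B4] = {b, c, d, f}
Applying B3's transfer function to that OUT value gives IN[B3] (row B3 above).

Answer: {b, c, e, f}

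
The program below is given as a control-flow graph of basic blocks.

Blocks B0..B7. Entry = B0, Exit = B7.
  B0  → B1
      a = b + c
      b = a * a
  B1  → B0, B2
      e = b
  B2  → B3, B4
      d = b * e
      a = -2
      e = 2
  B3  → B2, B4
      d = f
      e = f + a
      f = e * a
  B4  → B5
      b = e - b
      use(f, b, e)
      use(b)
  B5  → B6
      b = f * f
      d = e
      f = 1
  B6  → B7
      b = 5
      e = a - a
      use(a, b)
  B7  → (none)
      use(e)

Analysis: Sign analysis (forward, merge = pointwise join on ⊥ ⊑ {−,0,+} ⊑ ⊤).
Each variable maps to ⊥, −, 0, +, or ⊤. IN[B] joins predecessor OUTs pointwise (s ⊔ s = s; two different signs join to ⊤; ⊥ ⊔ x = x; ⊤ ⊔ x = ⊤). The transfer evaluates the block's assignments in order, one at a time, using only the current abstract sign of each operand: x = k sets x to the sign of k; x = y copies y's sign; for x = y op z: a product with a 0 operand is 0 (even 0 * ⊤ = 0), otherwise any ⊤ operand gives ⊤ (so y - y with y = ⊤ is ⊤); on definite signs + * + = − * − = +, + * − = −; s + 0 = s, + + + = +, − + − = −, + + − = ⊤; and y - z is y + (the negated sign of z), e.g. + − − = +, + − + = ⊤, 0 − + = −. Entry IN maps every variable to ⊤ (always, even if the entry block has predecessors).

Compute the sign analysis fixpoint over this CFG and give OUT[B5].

Answer: {a: -, b: ⊤, c: ⊤, d: ⊤, e: ⊤, f: +}

Working:
Converged values:
  B0:   IN=(all ⊤)   OUT=(all ⊤)
  B1:   IN=(all ⊤)   OUT=(all ⊤)
  B2:   IN=(all ⊤)   OUT={a:-, e:+; rest ⊤}
  B3:   IN={a:-, e:+; rest ⊤}   OUT={a:-; rest ⊤}
  B4:   IN={a:-; rest ⊤}   OUT={a:-; rest ⊤}
  B5:   IN={a:-; rest ⊤}   OUT={a:-, f:+; rest ⊤}
  B6:   IN={a:-, f:+; rest ⊤}   OUT={a:-, b:+, f:+; rest ⊤}
  B7:   IN={a:-, b:+, f:+; rest ⊤}   OUT={a:-, b:+, f:+; rest ⊤}

Merge at B5: IN[B5] = OUT[B4] = {a: -, b: ⊤, c: ⊤, d: ⊤, e: ⊤, f: ⊤}
Applying B5's transfer function to that IN value gives OUT[B5] (row B5 above).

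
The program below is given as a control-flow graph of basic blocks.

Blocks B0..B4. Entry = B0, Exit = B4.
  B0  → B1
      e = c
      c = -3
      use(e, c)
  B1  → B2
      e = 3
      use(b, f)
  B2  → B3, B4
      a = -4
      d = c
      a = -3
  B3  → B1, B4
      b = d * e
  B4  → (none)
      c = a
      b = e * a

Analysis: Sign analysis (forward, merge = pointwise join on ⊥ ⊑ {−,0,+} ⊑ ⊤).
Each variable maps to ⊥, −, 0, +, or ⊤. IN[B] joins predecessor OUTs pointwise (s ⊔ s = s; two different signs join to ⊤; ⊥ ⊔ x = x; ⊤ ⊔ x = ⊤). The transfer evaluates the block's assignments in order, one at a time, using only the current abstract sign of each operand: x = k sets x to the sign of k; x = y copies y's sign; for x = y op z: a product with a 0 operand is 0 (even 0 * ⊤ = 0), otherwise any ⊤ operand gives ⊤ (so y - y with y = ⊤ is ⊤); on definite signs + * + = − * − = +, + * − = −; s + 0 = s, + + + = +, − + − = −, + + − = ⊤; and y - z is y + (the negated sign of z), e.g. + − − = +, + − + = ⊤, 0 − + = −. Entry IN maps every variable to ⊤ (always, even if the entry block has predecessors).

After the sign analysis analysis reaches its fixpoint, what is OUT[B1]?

Answer: {a: ⊤, b: ⊤, c: -, d: ⊤, e: +, f: ⊤}

Trace:
Per-block solution:
  B0: | IN=(all ⊤) | OUT={c:-; rest ⊤}
  B1: | IN={c:-; rest ⊤} | OUT={c:-, e:+; rest ⊤}
  B2: | IN={c:-, e:+; rest ⊤} | OUT={a:-, c:-, d:-, e:+; rest ⊤}
  B3: | IN={a:-, c:-, d:-, e:+; rest ⊤} | OUT={a:-, b:-, c:-, d:-, e:+; rest ⊤}
  B4: | IN={a:-, c:-, d:-, e:+; rest ⊤} | OUT={a:-, b:-, c:-, d:-, e:+; rest ⊤}

Merge at B1: IN[B1] = OUT[B0] ⊔ OUT[B3] = {a: ⊤, b: ⊤, c: -, d: ⊤, e: ⊤, f: ⊤}
Applying B1's transfer function to that IN value gives OUT[B1] (row B1 above).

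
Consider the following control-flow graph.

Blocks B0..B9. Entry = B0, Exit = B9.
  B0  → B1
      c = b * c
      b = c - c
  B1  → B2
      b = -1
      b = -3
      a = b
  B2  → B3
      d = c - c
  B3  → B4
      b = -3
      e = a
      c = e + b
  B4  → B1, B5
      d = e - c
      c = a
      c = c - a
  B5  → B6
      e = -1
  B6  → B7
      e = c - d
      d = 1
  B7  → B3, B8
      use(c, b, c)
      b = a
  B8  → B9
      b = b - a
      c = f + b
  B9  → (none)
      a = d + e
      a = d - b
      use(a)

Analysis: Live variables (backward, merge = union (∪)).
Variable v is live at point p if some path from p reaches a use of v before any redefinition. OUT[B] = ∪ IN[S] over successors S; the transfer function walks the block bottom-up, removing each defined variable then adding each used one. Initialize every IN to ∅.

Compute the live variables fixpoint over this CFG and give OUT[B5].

Answer: {a, b, c, d, f}

Derivation:
Fixpoint table:
  B0:   IN={b, c, f}   OUT={c, f}
  B1:   IN={c, f}   OUT={a, c, f}
  B2:   IN={a, c, f}   OUT={a, f}
  B3:   IN={a, f}   OUT={a, b, c, e, f}
  B4:   IN={a, b, c, e, f}   OUT={a, b, c, d, f}
  B5:   IN={a, b, c, d, f}   OUT={a, b, c, d, f}
  B6:   IN={a, b, c, d, f}   OUT={a, b, c, d, e, f}
  B7:   IN={a, b, c, d, e, f}   OUT={a, b, d, e, f}
  B8:   IN={a, b, d, e, f}   OUT={b, d, e}
  B9:   IN={b, d, e}   OUT={}

Merge at B5: OUT[B5] = IN[B6] = {a, b, c, d, f}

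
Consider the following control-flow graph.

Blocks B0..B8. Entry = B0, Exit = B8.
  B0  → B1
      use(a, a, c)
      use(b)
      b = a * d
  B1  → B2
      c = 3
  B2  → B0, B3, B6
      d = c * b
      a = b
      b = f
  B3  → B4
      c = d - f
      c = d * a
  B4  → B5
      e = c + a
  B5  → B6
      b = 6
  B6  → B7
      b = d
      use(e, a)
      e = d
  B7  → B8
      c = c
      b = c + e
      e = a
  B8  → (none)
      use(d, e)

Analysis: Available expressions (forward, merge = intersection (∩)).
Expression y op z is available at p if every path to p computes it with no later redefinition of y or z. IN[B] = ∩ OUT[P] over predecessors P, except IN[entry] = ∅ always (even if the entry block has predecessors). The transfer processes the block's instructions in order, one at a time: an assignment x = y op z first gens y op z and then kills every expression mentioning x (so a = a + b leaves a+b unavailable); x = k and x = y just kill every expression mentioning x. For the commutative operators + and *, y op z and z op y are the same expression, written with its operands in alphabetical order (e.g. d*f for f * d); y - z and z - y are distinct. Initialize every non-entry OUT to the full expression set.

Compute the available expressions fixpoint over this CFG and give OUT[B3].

Answer: {a*d, d-f}

Derivation:
Fixpoint table:
  B0:  IN={}  OUT={a*d}
  B1:  IN={a*d}  OUT={a*d}
  B2:  IN={a*d}  OUT={}
  B3:  IN={}  OUT={a*d, d-f}
  B4:  IN={a*d, d-f}  OUT={a*d, a+c, d-f}
  B5:  IN={a*d, a+c, d-f}  OUT={a*d, a+c, d-f}
  B6:  IN={}  OUT={}
  B7:  IN={}  OUT={}
  B8:  IN={}  OUT={}

Merge at B3: IN[B3] = OUT[B2] = {}
Applying B3's transfer function to that IN value gives OUT[B3] (row B3 above).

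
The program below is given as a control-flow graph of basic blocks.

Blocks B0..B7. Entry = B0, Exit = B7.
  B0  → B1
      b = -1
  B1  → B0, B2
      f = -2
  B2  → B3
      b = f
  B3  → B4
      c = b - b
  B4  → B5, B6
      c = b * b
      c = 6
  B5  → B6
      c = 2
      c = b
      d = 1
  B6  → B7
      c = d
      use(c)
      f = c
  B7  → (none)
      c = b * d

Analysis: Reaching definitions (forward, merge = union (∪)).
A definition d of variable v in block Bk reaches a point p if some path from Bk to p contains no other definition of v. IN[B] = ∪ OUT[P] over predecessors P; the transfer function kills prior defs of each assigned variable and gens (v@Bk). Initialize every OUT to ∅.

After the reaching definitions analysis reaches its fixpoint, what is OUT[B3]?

Answer: {b@B2, c@B3, f@B1}

Trace:
Per-block solution:
  B0:  IN={b@B0, f@B1}  OUT={b@B0, f@B1}
  B1:  IN={b@B0, f@B1}  OUT={b@B0, f@B1}
  B2:  IN={b@B0, f@B1}  OUT={b@B2, f@B1}
  B3:  IN={b@B2, f@B1}  OUT={b@B2, c@B3, f@B1}
  B4:  IN={b@B2, c@B3, f@B1}  OUT={b@B2, c@B4, f@B1}
  B5:  IN={b@B2, c@B4, f@B1}  OUT={b@B2, c@B5, d@B5, f@B1}
  B6:  IN={b@B2, c@B4, c@B5, d@B5, f@B1}  OUT={b@B2, c@B6, d@B5, f@B6}
  B7:  IN={b@B2, c@B6, d@B5, f@B6}  OUT={b@B2, c@B7, d@B5, f@B6}

Merge at B3: IN[B3] = OUT[B2] = {b@B2, f@B1}
Applying B3's transfer function to that IN value gives OUT[B3] (row B3 above).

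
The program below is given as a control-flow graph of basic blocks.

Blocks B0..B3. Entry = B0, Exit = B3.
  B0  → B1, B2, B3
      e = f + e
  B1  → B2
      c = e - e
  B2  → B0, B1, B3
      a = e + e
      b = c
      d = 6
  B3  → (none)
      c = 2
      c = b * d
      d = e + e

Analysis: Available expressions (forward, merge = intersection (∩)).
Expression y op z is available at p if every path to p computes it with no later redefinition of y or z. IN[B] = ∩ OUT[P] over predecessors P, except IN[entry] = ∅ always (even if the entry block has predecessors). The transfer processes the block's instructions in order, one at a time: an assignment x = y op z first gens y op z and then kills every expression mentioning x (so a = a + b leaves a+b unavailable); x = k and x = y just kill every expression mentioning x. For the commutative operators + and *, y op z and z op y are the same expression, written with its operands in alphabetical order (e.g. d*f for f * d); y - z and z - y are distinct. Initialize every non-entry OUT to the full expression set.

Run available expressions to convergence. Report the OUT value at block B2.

Answer: {e+e}

Trace:
Fixpoint table:
  B0:  IN={}  OUT={}
  B1:  IN={}  OUT={e-e}
  B2:  IN={}  OUT={e+e}
  B3:  IN={}  OUT={e+e}

Merge at B2: IN[B2] = OUT[B0] ∩ OUT[B1] = {}
Applying B2's transfer function to that IN value gives OUT[B2] (row B2 above).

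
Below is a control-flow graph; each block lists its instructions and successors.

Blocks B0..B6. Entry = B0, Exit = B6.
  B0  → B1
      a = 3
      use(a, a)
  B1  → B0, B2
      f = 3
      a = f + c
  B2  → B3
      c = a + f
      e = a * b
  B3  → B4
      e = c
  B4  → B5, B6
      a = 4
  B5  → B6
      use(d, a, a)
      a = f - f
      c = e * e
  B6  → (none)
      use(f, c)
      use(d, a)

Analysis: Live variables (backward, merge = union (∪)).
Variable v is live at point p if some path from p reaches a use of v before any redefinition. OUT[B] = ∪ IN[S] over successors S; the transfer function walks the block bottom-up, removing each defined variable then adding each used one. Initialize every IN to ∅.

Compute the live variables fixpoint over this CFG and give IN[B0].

Fixpoint table:
  B0: | IN={b, c, d} | OUT={b, c, d}
  B1: | IN={b, c, d} | OUT={a, b, c, d, f}
  B2: | IN={a, b, d, f} | OUT={c, d, f}
  B3: | IN={c, d, f} | OUT={c, d, e, f}
  B4: | IN={c, d, e, f} | OUT={a, c, d, e, f}
  B5: | IN={a, d, e, f} | OUT={a, c, d, f}
  B6: | IN={a, c, d, f} | OUT={}

Merge at B0: OUT[B0] = IN[B1] = {b, c, d}
Applying B0's transfer function to that OUT value gives IN[B0] (row B0 above).

Answer: {b, c, d}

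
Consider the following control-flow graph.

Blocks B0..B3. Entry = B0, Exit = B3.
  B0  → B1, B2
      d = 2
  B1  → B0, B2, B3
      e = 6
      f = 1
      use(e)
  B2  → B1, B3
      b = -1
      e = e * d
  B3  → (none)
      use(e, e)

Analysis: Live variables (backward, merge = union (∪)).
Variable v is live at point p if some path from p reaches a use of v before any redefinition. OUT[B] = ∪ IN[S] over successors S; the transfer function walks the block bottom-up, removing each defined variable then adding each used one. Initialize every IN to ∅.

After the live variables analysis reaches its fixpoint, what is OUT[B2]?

Answer: {d, e}

Derivation:
Fixpoint table:
  B0:   IN={e}   OUT={d, e}
  B1:   IN={d}   OUT={d, e}
  B2:   IN={d, e}   OUT={d, e}
  B3:   IN={e}   OUT={}

Merge at B2: OUT[B2] = IN[B1] ⊔ IN[B3] = {d, e}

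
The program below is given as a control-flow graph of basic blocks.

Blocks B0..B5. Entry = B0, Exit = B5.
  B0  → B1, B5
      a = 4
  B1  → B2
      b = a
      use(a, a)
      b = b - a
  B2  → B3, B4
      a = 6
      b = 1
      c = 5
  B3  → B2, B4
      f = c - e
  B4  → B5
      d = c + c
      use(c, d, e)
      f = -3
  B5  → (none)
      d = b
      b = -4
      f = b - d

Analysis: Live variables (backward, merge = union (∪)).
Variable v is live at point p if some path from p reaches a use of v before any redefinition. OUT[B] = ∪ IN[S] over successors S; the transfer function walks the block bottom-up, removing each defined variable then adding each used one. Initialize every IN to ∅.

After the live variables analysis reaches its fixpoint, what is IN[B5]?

Fixpoint table:
  B0:  IN={b, e}  OUT={a, b, e}
  B1:  IN={a, e}  OUT={e}
  B2:  IN={e}  OUT={b, c, e}
  B3:  IN={b, c, e}  OUT={b, c, e}
  B4:  IN={b, c, e}  OUT={b}
  B5:  IN={b}  OUT={}

B5 is the boundary node: OUT[B5] = {}
Applying B5's transfer function to that OUT value gives IN[B5] (row B5 above).

Answer: {b}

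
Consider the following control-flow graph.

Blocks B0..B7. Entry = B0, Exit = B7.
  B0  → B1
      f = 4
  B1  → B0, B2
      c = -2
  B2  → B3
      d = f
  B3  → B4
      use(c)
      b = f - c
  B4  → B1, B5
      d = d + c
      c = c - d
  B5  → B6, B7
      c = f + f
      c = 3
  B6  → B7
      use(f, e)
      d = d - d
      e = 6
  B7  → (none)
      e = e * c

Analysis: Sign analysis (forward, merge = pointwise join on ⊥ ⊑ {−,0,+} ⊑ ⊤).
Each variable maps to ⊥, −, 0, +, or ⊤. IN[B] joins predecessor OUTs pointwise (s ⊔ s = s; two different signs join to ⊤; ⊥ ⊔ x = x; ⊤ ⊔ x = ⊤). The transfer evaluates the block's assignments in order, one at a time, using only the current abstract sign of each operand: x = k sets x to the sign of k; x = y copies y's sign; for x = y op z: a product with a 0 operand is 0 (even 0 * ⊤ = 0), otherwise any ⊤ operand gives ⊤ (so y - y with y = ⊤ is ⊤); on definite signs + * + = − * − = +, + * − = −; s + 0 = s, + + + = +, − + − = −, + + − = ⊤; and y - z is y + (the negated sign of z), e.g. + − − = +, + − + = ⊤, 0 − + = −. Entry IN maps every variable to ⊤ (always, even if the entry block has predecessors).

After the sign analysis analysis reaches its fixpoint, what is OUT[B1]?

Answer: {a: ⊤, b: ⊤, c: -, d: ⊤, e: ⊤, f: +}

Derivation:
Converged values:
  B0:   IN=(all ⊤)   OUT={f:+; rest ⊤}
  B1:   IN={f:+; rest ⊤}   OUT={c:-, f:+; rest ⊤}
  B2:   IN={c:-, f:+; rest ⊤}   OUT={c:-, d:+, f:+; rest ⊤}
  B3:   IN={c:-, d:+, f:+; rest ⊤}   OUT={b:+, c:-, d:+, f:+; rest ⊤}
  B4:   IN={b:+, c:-, d:+, f:+; rest ⊤}   OUT={b:+, f:+; rest ⊤}
  B5:   IN={b:+, f:+; rest ⊤}   OUT={b:+, c:+, f:+; rest ⊤}
  B6:   IN={b:+, c:+, f:+; rest ⊤}   OUT={b:+, c:+, e:+, f:+; rest ⊤}
  B7:   IN={b:+, c:+, f:+; rest ⊤}   OUT={b:+, c:+, f:+; rest ⊤}

Merge at B1: IN[B1] = OUT[B0] ⊔ OUT[B4] = {a: ⊤, b: ⊤, c: ⊤, d: ⊤, e: ⊤, f: +}
Applying B1's transfer function to that IN value gives OUT[B1] (row B1 above).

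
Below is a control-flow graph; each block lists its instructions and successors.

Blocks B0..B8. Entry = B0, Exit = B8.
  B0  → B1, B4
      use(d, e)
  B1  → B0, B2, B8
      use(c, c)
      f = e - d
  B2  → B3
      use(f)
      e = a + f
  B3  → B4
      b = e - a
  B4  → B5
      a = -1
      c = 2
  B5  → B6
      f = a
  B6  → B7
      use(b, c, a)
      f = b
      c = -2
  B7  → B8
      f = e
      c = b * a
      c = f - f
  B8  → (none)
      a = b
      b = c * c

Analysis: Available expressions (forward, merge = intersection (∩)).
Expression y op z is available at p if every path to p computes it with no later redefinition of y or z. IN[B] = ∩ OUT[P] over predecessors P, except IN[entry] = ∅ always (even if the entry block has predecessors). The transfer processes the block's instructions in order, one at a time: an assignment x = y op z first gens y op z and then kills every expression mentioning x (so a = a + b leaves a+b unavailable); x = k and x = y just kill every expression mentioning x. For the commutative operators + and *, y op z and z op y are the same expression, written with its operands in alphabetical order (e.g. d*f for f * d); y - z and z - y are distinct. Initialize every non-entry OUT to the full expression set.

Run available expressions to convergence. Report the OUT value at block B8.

Answer: {c*c}

Working:
Converged values:
  B0:   IN={}   OUT={}
  B1:   IN={}   OUT={e-d}
  B2:   IN={e-d}   OUT={a+f}
  B3:   IN={a+f}   OUT={a+f, e-a}
  B4:   IN={}   OUT={}
  B5:   IN={}   OUT={}
  B6:   IN={}   OUT={}
  B7:   IN={}   OUT={a*b, f-f}
  B8:   IN={}   OUT={c*c}

Merge at B8: IN[B8] = OUT[B1] ∩ OUT[B7] = {}
Applying B8's transfer function to that IN value gives OUT[B8] (row B8 above).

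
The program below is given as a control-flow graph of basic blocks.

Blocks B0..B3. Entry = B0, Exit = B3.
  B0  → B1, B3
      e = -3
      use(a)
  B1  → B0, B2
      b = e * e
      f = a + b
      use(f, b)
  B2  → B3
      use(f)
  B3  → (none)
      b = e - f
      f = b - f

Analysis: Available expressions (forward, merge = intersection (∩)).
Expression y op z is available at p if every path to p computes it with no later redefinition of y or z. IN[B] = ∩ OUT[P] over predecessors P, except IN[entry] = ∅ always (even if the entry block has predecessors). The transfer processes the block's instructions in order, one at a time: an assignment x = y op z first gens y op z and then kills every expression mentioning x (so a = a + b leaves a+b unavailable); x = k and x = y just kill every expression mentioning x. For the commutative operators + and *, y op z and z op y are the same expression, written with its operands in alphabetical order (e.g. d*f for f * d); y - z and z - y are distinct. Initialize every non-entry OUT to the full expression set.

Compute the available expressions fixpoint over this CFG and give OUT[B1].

Fixpoint table:
  B0: | IN={} | OUT={}
  B1: | IN={} | OUT={a+b, e*e}
  B2: | IN={a+b, e*e} | OUT={a+b, e*e}
  B3: | IN={} | OUT={}

Merge at B1: IN[B1] = OUT[B0] = {}
Applying B1's transfer function to that IN value gives OUT[B1] (row B1 above).

Answer: {a+b, e*e}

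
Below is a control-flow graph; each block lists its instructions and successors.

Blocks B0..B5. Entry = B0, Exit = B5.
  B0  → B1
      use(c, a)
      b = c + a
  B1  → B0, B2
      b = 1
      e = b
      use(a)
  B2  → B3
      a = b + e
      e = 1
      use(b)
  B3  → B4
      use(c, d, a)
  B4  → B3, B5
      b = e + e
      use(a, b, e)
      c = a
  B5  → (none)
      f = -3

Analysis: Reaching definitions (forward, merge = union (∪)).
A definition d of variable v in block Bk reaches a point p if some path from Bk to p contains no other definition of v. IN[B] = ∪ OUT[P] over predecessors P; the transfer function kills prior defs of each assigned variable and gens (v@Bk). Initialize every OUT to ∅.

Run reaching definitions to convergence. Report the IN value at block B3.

Answer: {a@B2, b@B1, b@B4, c@B4, e@B2}

Derivation:
Converged values:
  B0:   IN={b@B1, e@B1}   OUT={b@B0, e@B1}
  B1:   IN={b@B0, e@B1}   OUT={b@B1, e@B1}
  B2:   IN={b@B1, e@B1}   OUT={a@B2, b@B1, e@B2}
  B3:   IN={a@B2, b@B1, b@B4, c@B4, e@B2}   OUT={a@B2, b@B1, b@B4, c@B4, e@B2}
  B4:   IN={a@B2, b@B1, b@B4, c@B4, e@B2}   OUT={a@B2, b@B4, c@B4, e@B2}
  B5:   IN={a@B2, b@B4, c@B4, e@B2}   OUT={a@B2, b@B4, c@B4, e@B2, f@B5}

Merge at B3: IN[B3] = OUT[B2] ⊔ OUT[B4] = {a@B2, b@B1, b@B4, c@B4, e@B2}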